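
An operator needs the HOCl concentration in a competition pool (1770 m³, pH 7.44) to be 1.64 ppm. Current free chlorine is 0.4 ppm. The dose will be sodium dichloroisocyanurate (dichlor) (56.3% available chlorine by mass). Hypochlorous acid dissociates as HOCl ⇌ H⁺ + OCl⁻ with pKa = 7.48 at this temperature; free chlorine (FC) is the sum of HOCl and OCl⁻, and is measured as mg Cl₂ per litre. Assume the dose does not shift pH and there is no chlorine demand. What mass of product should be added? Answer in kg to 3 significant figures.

Volume: 1770 m³ = 1,770,000 L.
[OCl⁻]/[HOCl] = 10^(pH − pKa) = 10^(7.44 − 7.48) = 0.912; fraction as HOCl = 1/(1 + 0.912) = 0.523.
Free chlorine required for 1.64 ppm HOCl: 1.64 / 0.523 = 3.136 ppm.
FC to add: 3.136 − 0.4 = 2.736 mg/L as Cl₂.
Cl₂ equivalent: 2.736 mg/L × 1,770,000 L = 4842 g.
Product at 56.3% available Cl: 4842 / 0.563 = 8601 g.

8.60 kg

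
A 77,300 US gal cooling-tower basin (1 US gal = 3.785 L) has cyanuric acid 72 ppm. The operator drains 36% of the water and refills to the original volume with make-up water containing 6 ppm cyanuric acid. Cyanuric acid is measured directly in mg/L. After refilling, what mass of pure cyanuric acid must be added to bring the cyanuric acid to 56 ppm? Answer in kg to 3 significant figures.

Volume: 77,300 US gal × 3.785 L/gal = 292,580 L.
After draining 36% and refilling: 72 × 0.64 + 6 × 0.36 = 48.24 ppm.
Deficit to target: 56 − 48.24 = 7.76 mg/L.
Mass: 7.76 mg/L × 292,580 L = 2270 g cyanuric acid.

2.27 kg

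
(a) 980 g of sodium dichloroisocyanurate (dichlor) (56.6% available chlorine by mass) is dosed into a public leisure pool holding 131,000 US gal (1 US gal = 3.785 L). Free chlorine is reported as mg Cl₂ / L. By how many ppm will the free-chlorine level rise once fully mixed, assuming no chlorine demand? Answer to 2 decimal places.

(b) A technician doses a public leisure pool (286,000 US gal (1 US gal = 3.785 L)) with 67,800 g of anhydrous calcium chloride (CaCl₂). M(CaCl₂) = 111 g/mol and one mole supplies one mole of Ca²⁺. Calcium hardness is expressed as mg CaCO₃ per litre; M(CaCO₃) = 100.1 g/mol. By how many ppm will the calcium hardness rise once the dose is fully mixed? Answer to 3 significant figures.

(a) 1.12 ppm; (b) 56.5 ppm

(a) Volume: 131,000 US gal × 3.785 L/gal = 495,835 L.
(a) Available chlorine delivered: 980 g × 0.566 = 554.7 g as Cl₂.
(a) Concentration rise: 554.7 g / 495,835 L = 1.119 mg/L = 1.12 ppm.

(b) Volume: 286,000 US gal × 3.785 L/gal = 1,082,510 L.
(b) Moles of Ca²⁺: 67,800 g ÷ 111 g/mol = 610.8 mol.
(b) As CaCO₃: 610.8 mol × 100.1 g/mol = 61,140 g.
(b) Rise: 61,140 g / 1,082,510 L × 1000 = 56.48 mg/L.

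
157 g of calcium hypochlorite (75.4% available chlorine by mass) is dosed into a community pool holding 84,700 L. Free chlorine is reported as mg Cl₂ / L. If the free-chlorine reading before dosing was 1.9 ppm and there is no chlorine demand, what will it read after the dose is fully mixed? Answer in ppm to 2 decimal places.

3.30 ppm

Available chlorine delivered: 157 g × 0.754 = 118.4 g as Cl₂.
Concentration rise: 118.4 g / 84,700 L = 1.398 mg/L = 1.40 ppm.
Final FC: 1.9 + 1.40 = 3.30 ppm.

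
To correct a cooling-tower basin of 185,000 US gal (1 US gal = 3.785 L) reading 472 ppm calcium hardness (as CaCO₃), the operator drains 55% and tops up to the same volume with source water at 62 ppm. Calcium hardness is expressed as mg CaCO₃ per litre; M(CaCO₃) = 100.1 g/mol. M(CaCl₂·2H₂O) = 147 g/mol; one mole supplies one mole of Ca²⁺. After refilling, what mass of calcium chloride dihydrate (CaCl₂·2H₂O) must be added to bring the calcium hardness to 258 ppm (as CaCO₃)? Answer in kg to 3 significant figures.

Volume: 185,000 US gal × 3.785 L/gal = 700,225 L.
After draining 55% and refilling: 472 × 0.45 + 62 × 0.55 = 246.5 ppm.
Deficit to target: 258 − 246.5 = 11.5 mg/L.
As CaCO₃: 11.5 mg/L × 700,225 L = 8053 g; ÷ 100.1 = 80.45 mol Ca²⁺.
Mass: 80.45 × 147 = 11,830 g.

11.8 kg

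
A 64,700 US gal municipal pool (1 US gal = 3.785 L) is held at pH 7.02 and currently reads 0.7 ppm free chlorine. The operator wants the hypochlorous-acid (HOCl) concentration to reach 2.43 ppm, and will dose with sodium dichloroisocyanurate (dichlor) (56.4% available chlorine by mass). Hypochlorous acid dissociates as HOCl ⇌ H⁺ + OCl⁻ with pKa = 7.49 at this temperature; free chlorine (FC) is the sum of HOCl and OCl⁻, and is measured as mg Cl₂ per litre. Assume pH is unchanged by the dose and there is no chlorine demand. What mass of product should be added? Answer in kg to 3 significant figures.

Volume: 64,700 US gal × 3.785 L/gal = 244,890 L.
[OCl⁻]/[HOCl] = 10^(pH − pKa) = 10^(7.02 − 7.49) = 0.3388; fraction as HOCl = 1/(1 + 0.3388) = 0.7469.
Free chlorine required for 2.43 ppm HOCl: 2.43 / 0.7469 = 3.253 ppm.
FC to add: 3.253 − 0.7 = 2.553 mg/L as Cl₂.
Cl₂ equivalent: 2.553 mg/L × 244,890 L = 625.3 g.
Product at 56.4% available Cl: 625.3 / 0.564 = 1109 g.

1.11 kg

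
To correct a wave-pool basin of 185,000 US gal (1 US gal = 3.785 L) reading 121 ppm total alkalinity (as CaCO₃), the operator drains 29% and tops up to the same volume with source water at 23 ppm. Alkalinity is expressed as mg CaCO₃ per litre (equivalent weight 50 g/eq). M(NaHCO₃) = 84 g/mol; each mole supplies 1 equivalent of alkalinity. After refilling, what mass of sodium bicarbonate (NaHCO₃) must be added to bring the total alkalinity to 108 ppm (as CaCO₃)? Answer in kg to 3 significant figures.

Volume: 185,000 US gal × 3.785 L/gal = 700,225 L.
After draining 29% and refilling: 121 × 0.71 + 23 × 0.29 = 92.58 ppm.
Deficit to target: 108 − 92.58 = 15.42 mg/L.
As CaCO₃: 15.42 mg/L × 700,225 L = 10,800 g; ÷ 50 g/eq ÷ 1 = 215.9 mol NaHCO₃.
Mass: 215.9 × 84 = 18,140 g.

18.1 kg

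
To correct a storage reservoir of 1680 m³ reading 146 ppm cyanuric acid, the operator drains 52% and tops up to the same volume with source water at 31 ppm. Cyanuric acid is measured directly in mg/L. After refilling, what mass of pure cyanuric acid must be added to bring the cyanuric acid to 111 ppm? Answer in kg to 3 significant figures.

41.7 kg

Volume: 1680 m³ = 1,680,000 L.
After draining 52% and refilling: 146 × 0.48 + 31 × 0.52 = 86.2 ppm.
Deficit to target: 111 − 86.2 = 24.8 mg/L.
Mass: 24.8 mg/L × 1,680,000 L = 41,660 g cyanuric acid.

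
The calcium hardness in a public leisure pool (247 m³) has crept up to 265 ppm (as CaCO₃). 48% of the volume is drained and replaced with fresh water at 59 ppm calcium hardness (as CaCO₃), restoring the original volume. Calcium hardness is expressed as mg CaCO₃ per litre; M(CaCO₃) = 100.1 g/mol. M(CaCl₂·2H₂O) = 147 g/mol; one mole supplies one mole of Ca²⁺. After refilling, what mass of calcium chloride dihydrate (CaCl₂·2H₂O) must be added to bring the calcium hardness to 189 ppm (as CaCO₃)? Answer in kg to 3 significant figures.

Volume: 247 m³ = 247,000 L.
After draining 48% and refilling: 265 × 0.52 + 59 × 0.48 = 166.12 ppm.
Deficit to target: 189 − 166.12 = 22.88 mg/L.
As CaCO₃: 22.88 mg/L × 247,000 L = 5651 g; ÷ 100.1 = 56.46 mol Ca²⁺.
Mass: 56.46 × 147 = 8299 g.

8.30 kg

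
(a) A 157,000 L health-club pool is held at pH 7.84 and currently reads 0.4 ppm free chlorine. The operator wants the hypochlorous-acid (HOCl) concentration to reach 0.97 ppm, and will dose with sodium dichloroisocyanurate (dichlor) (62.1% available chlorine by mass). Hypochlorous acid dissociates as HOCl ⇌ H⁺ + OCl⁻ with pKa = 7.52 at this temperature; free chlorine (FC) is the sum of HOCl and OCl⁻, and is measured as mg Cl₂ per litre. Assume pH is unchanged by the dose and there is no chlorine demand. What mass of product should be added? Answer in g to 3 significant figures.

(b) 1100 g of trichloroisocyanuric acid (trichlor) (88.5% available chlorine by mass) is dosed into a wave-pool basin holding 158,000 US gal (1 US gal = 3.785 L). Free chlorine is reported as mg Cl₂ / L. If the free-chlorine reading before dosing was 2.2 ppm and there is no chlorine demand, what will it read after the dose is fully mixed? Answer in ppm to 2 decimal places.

(a) 656 g; (b) 3.83 ppm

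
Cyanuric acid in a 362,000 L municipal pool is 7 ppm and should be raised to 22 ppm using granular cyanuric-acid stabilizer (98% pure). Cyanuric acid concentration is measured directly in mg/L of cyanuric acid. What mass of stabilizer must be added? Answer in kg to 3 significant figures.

5.54 kg

CYA to add: (22 − 7) = 15 mg/L × 362,000 L = 5430 g cyanuric acid.
At 98% purity: 5430 / 0.98 = 5541 g product.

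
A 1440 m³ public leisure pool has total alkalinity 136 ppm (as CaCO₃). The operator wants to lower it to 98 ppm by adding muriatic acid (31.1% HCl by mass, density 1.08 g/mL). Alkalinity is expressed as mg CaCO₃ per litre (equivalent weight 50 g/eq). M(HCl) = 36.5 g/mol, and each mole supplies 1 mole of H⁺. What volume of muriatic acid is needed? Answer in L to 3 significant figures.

Volume: 1440 m³ = 1,440,000 L.
Alkalinity to neutralize: (136 − 98) = 38 mg/L as CaCO₃ × 1,440,000 L = 54,720 g as CaCO₃.
Equivalents of H⁺ required: 54,720 ÷ 50 g/eq = 1094 eq = 1094 mol HCl.
Mass of HCl: 1094 × 36.5 = 39,950 g.
Mass of 31.1% solution: 39,950 / 0.311 = 128,400 g.
Volume: 128,400 g ÷ 1.08 g/mL = 118,900 mL.

119 L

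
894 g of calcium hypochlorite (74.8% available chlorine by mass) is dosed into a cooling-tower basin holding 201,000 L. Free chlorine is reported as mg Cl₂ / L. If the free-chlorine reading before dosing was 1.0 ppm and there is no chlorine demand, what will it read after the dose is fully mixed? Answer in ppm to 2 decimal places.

Available chlorine delivered: 894 g × 0.748 = 668.7 g as Cl₂.
Concentration rise: 668.7 g / 201,000 L = 3.327 mg/L = 3.33 ppm.
Final FC: 1.0 + 3.33 = 4.33 ppm.

4.33 ppm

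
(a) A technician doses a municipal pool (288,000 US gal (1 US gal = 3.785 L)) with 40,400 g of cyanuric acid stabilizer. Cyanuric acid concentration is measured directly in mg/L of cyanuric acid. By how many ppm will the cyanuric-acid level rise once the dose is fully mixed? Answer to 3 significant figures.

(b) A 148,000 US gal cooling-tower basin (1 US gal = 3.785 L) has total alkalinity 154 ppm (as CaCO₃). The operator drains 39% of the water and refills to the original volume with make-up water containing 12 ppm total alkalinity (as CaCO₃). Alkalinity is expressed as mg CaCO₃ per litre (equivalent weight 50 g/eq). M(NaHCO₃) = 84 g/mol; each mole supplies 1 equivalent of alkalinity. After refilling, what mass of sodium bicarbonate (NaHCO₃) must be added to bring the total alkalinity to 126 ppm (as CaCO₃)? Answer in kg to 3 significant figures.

(a) Volume: 288,000 US gal × 3.785 L/gal = 1,090,080 L.
(a) Rise: 40,400 g / 1,090,080 L × 1000 = 37.06 mg/L.

(b) Volume: 148,000 US gal × 3.785 L/gal = 560,180 L.
(b) After draining 39% and refilling: 154 × 0.61 + 12 × 0.39 = 98.62 ppm.
(b) Deficit to target: 126 − 98.62 = 27.38 mg/L.
(b) As CaCO₃: 27.38 mg/L × 560,180 L = 15,340 g; ÷ 50 g/eq ÷ 1 = 306.8 mol NaHCO₃.
(b) Mass: 306.8 × 84 = 25,770 g.

(a) 37.1 ppm; (b) 25.8 kg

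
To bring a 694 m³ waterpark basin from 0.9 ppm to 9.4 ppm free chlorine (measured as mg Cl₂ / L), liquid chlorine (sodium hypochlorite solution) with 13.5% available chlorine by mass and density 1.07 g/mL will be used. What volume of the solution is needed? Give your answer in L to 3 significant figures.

Volume: 694 m³ = 694,000 L.
Chlorine deficit: 9.4 − 0.9 = 8.5 ppm = 8.5 mg/L as Cl₂.
Cl₂ equivalent needed: 8.5 mg/L × 694,000 L = 5,899,000 mg = 5899 g.
Product at 13.5% available chlorine: 5899 / 0.135 = 43,700 g.
Volume at density 1.07 g/mL: 43,700 g ÷ 1.07 g/mL = 40,840 mL.

40.8 L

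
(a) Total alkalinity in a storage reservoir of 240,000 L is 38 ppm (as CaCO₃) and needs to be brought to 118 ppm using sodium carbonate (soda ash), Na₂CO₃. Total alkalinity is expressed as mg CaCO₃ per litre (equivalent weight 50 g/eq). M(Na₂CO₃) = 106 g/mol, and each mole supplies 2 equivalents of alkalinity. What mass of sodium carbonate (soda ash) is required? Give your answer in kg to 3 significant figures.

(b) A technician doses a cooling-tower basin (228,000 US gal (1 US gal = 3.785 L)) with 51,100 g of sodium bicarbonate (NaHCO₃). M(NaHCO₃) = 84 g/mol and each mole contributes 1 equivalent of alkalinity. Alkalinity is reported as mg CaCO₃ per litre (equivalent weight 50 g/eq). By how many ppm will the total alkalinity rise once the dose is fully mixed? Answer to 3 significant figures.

(a) 20.4 kg; (b) 35.2 ppm

(a) Alkalinity to add: (118 − 38) = 80 mg/L as CaCO₃ × 240,000 L = 19,200 g as CaCO₃.
(a) Equivalents: 19,200 g ÷ 50 g/eq = 384 eq.
(a) Each mole of Na₂CO₃ supplies 2 eq, so 384 / 2 = 192 mol.
(a) Mass: 192 mol × 106 g/mol = 20,350 g.

(b) Volume: 228,000 US gal × 3.785 L/gal = 862,980 L.
(b) Moles of NaHCO₃: 51,100 g ÷ 84 g/mol = 608.3 mol → 608.3 eq of alkalinity.
(b) As CaCO₃: 608.3 eq × 50 g/eq = 30,420 g.
(b) Rise: 30,420 g / 862,980 L × 1000 = 35.25 mg/L.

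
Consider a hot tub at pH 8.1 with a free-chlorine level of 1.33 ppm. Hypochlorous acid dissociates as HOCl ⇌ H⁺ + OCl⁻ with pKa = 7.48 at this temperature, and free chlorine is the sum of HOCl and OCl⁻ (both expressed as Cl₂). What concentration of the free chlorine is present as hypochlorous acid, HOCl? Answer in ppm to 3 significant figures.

0.257 ppm

[OCl⁻]/[HOCl] = 10^(pH − pKa) = 10^(8.1 − 7.48) = 10^0.62 = 4.169.
Fraction as HOCl = 1 / (1 + 4.169) = 0.1935.
HOCl = 0.1935 × 1.33 ppm = 0.2573 ppm.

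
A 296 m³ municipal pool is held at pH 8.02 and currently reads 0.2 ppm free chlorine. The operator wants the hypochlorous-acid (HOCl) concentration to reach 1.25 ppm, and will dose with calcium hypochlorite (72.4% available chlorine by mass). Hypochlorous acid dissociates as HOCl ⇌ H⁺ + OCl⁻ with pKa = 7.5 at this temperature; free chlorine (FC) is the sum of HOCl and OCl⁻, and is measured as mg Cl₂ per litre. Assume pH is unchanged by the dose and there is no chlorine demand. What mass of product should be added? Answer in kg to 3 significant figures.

2.12 kg

Volume: 296 m³ = 296,000 L.
[OCl⁻]/[HOCl] = 10^(pH − pKa) = 10^(8.02 − 7.5) = 3.311; fraction as HOCl = 1/(1 + 3.311) = 0.2319.
Free chlorine required for 1.25 ppm HOCl: 1.25 / 0.2319 = 5.389 ppm.
FC to add: 5.389 − 0.2 = 5.189 mg/L as Cl₂.
Cl₂ equivalent: 5.189 mg/L × 296,000 L = 1536 g.
Product at 72.4% available Cl: 1536 / 0.724 = 2122 g.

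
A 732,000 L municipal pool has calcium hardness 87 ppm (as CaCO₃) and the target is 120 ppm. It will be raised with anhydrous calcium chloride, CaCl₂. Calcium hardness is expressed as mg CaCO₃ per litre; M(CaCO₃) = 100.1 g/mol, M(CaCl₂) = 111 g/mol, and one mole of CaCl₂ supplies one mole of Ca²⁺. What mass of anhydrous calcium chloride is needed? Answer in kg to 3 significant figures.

26.8 kg

Hardness to add: (120 − 87) = 33 mg/L as CaCO₃ × 732,000 L = 24,160 g as CaCO₃.
Moles of Ca²⁺ (1 mol Ca²⁺ ≡ 1 mol CaCO₃): 24,160 / 100.1 g/mol = 241.3 mol.
Mass of CaCl₂: 241.3 × 111 = 26,790 g.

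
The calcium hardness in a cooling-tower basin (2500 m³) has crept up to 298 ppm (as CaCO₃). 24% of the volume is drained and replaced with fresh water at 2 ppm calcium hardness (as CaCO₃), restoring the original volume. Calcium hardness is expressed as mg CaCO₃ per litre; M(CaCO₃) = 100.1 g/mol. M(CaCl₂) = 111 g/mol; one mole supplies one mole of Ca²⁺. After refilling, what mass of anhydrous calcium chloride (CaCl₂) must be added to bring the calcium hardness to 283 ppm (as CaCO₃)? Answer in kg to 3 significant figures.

Volume: 2500 m³ = 2,500,000 L.
After draining 24% and refilling: 298 × 0.76 + 2 × 0.24 = 226.96 ppm.
Deficit to target: 283 − 226.96 = 56.04 mg/L.
As CaCO₃: 56.04 mg/L × 2,500,000 L = 140,100 g; ÷ 100.1 = 1400 mol Ca²⁺.
Mass: 1400 × 111 = 155,400 g.

155 kg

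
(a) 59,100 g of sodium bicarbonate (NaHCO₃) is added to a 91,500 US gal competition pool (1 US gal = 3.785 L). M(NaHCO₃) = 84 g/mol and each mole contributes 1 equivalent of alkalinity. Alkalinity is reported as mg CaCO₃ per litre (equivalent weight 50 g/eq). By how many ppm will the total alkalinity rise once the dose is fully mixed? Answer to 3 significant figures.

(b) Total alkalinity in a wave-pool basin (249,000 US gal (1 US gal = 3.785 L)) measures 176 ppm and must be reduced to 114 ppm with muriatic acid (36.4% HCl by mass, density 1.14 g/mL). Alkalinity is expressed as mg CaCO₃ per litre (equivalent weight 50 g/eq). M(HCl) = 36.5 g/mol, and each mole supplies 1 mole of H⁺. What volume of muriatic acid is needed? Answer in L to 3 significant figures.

(a) 102 ppm; (b) 103 L

(a) Volume: 91,500 US gal × 3.785 L/gal = 346,328 L.
(a) Moles of NaHCO₃: 59,100 g ÷ 84 g/mol = 703.6 mol → 703.6 eq of alkalinity.
(a) As CaCO₃: 703.6 eq × 50 g/eq = 35,180 g.
(a) Rise: 35,180 g / 346,328 L × 1000 = 101.6 mg/L.

(b) Volume: 249,000 US gal × 3.785 L/gal = 942,465 L.
(b) Alkalinity to neutralize: (176 − 114) = 62 mg/L as CaCO₃ × 942,465 L = 58,430 g as CaCO₃.
(b) Equivalents of H⁺ required: 58,430 ÷ 50 g/eq = 1169 eq = 1169 mol HCl.
(b) Mass of HCl: 1169 × 36.5 = 42,660 g.
(b) Mass of 36.4% solution: 42,660 / 0.364 = 117,200 g.
(b) Volume: 117,200 g ÷ 1.14 g/mL = 102,800 mL.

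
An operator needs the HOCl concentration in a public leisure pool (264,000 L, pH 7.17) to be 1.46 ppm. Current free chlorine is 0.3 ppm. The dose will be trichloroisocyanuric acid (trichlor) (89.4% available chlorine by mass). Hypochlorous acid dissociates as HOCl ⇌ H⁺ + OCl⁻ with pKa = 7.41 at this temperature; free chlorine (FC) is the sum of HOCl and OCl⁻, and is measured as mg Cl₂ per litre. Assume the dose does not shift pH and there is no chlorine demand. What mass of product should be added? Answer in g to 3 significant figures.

[OCl⁻]/[HOCl] = 10^(pH − pKa) = 10^(7.17 − 7.41) = 0.5754; fraction as HOCl = 1/(1 + 0.5754) = 0.6347.
Free chlorine required for 1.46 ppm HOCl: 1.46 / 0.6347 = 2.3 ppm.
FC to add: 2.3 − 0.3 = 2 mg/L as Cl₂.
Cl₂ equivalent: 2 mg/L × 264,000 L = 528 g.
Product at 89.4% available Cl: 528 / 0.894 = 590.6 g.

591 g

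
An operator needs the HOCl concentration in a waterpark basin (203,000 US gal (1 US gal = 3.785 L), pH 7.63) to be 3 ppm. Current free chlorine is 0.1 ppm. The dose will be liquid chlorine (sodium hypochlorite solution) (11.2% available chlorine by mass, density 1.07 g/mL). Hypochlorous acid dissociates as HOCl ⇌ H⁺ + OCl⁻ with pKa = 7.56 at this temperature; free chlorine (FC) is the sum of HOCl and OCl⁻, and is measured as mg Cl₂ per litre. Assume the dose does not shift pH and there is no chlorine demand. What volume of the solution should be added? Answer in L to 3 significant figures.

Volume: 203,000 US gal × 3.785 L/gal = 768,355 L.
[OCl⁻]/[HOCl] = 10^(pH − pKa) = 10^(7.63 − 7.56) = 1.175; fraction as HOCl = 1/(1 + 1.175) = 0.4598.
Free chlorine required for 3 ppm HOCl: 3 / 0.4598 = 6.525 ppm.
FC to add: 6.525 − 0.1 = 6.425 mg/L as Cl₂.
Cl₂ equivalent: 6.425 mg/L × 768,355 L = 4936 g.
Product at 11.2% available Cl: 4936 / 0.112 = 44,080 g.
Volume: 44,080 g ÷ 1.07 g/mL = 41,190 mL.

41.2 L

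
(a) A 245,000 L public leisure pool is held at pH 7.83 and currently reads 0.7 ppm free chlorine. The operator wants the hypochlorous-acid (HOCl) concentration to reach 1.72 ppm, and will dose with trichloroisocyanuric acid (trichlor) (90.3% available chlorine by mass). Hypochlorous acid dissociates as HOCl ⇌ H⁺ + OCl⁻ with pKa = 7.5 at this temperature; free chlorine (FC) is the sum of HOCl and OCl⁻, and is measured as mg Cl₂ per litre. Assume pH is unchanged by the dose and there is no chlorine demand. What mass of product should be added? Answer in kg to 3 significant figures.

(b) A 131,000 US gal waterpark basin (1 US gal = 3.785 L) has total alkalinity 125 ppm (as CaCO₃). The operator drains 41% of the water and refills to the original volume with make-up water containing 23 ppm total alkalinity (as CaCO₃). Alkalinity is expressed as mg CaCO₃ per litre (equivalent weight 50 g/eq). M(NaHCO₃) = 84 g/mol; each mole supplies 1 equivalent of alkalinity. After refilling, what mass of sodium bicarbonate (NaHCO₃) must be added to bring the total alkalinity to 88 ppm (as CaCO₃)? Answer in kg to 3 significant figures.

(a) 1.27 kg; (b) 4.02 kg

(a) [OCl⁻]/[HOCl] = 10^(pH − pKa) = 10^(7.83 − 7.5) = 2.138; fraction as HOCl = 1/(1 + 2.138) = 0.3187.
(a) Free chlorine required for 1.72 ppm HOCl: 1.72 / 0.3187 = 5.397 ppm.
(a) FC to add: 5.397 − 0.7 = 4.697 mg/L as Cl₂.
(a) Cl₂ equivalent: 4.697 mg/L × 245,000 L = 1151 g.
(a) Product at 90.3% available Cl: 1151 / 0.903 = 1274 g.

(b) Volume: 131,000 US gal × 3.785 L/gal = 495,835 L.
(b) After draining 41% and refilling: 125 × 0.59 + 23 × 0.41 = 83.18 ppm.
(b) Deficit to target: 88 − 83.18 = 4.82 mg/L.
(b) As CaCO₃: 4.82 mg/L × 495,835 L = 2390 g; ÷ 50 g/eq ÷ 1 = 47.8 mol NaHCO₃.
(b) Mass: 47.8 × 84 = 4015 g.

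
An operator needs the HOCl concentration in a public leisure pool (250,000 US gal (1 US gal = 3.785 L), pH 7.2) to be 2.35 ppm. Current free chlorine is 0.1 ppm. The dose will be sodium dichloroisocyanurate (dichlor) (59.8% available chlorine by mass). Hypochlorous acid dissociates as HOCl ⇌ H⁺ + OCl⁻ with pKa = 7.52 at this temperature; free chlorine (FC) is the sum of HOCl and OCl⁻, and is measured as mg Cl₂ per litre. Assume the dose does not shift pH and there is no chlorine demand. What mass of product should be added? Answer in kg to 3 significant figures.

5.34 kg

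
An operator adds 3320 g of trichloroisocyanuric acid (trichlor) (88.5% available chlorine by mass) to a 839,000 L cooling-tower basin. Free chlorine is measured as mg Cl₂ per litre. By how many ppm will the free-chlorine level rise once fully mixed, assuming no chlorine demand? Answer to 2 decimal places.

Available chlorine delivered: 3320 g × 0.885 = 2938 g as Cl₂.
Concentration rise: 2938 g / 839,000 L = 3.502 mg/L = 3.50 ppm.

3.50 ppm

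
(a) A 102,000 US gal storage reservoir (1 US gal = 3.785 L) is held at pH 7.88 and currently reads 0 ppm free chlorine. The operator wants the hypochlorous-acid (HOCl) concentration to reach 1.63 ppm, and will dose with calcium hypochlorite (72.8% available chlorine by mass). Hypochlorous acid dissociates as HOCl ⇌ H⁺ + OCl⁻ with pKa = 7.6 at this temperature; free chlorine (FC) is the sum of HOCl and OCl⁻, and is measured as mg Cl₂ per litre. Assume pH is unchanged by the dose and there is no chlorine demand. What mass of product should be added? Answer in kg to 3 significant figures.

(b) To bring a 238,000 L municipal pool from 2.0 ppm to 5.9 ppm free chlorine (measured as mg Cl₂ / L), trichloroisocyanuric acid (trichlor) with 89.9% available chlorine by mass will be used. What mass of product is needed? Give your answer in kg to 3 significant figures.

(a) Volume: 102,000 US gal × 3.785 L/gal = 386,070 L.
(a) [OCl⁻]/[HOCl] = 10^(pH − pKa) = 10^(7.88 − 7.6) = 1.905; fraction as HOCl = 1/(1 + 1.905) = 0.3442.
(a) Free chlorine required for 1.63 ppm HOCl: 1.63 / 0.3442 = 4.736 ppm.
(a) FC to add: 4.736 − 0 = 4.736 mg/L as Cl₂.
(a) Cl₂ equivalent: 4.736 mg/L × 386,070 L = 1828 g.
(a) Product at 72.8% available Cl: 1828 / 0.728 = 2512 g.

(b) Chlorine deficit: 5.9 − 2.0 = 3.9 ppm = 3.9 mg/L as Cl₂.
(b) Cl₂ equivalent needed: 3.9 mg/L × 238,000 L = 928,200 mg = 928.2 g.
(b) Product at 89.9% available chlorine: 928.2 / 0.899 = 1032 g.

(a) 2.51 kg; (b) 1.03 kg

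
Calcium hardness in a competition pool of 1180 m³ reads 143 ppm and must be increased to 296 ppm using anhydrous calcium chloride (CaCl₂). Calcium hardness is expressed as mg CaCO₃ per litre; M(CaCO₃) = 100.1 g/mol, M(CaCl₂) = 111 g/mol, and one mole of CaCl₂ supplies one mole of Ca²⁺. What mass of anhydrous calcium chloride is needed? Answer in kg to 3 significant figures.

200 kg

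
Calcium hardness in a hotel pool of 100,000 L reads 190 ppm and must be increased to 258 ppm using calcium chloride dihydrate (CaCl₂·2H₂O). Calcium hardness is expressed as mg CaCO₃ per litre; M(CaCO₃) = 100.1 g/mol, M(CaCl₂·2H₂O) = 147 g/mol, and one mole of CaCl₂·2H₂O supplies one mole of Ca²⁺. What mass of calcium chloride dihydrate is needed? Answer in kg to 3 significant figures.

Hardness to add: (258 − 190) = 68 mg/L as CaCO₃ × 100,000 L = 6800 g as CaCO₃.
Moles of Ca²⁺ (1 mol Ca²⁺ ≡ 1 mol CaCO₃): 6800 / 100.1 g/mol = 67.93 mol.
Mass of CaCl₂·2H₂O: 67.93 × 147 = 9986 g.

9.99 kg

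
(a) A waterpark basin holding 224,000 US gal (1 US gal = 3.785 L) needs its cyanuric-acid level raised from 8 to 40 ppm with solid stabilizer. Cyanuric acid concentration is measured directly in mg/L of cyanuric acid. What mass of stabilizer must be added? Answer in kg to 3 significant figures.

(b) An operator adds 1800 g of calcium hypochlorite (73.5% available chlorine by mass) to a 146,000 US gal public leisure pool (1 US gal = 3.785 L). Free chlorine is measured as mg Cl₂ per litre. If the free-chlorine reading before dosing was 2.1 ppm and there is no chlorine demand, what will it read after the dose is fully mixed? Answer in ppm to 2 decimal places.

(a) 27.1 kg; (b) 4.49 ppm

(a) Volume: 224,000 US gal × 3.785 L/gal = 847,840 L.
(a) CYA to add: (40 − 8) = 32 mg/L × 847,840 L = 27,130 g cyanuric acid.

(b) Volume: 146,000 US gal × 3.785 L/gal = 552,610 L.
(b) Available chlorine delivered: 1800 g × 0.735 = 1323 g as Cl₂.
(b) Concentration rise: 1323 g / 552,610 L = 2.394 mg/L = 2.39 ppm.
(b) Final FC: 2.1 + 2.39 = 4.49 ppm.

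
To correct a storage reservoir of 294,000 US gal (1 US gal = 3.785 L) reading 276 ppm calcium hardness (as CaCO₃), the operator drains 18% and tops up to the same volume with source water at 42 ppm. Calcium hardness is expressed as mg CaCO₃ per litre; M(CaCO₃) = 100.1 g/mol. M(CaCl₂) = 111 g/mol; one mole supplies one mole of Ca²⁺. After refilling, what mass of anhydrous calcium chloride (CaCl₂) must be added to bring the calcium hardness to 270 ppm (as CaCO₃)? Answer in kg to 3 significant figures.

Volume: 294,000 US gal × 3.785 L/gal = 1,112,790 L.
After draining 18% and refilling: 276 × 0.82 + 42 × 0.18 = 233.88 ppm.
Deficit to target: 270 − 233.88 = 36.12 mg/L.
As CaCO₃: 36.12 mg/L × 1,112,790 L = 40,190 g; ÷ 100.1 = 401.5 mol Ca²⁺.
Mass: 401.5 × 111 = 44,570 g.

44.6 kg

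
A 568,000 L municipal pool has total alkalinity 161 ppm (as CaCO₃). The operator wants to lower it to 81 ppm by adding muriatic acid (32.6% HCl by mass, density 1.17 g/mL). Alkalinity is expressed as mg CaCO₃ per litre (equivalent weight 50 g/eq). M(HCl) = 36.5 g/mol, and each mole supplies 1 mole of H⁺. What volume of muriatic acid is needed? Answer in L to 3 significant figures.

87.0 L

Alkalinity to neutralize: (161 − 81) = 80 mg/L as CaCO₃ × 568,000 L = 45,440 g as CaCO₃.
Equivalents of H⁺ required: 45,440 ÷ 50 g/eq = 908.8 eq = 908.8 mol HCl.
Mass of HCl: 908.8 × 36.5 = 33,170 g.
Mass of 32.6% solution: 33,170 / 0.326 = 101,800 g.
Volume: 101,800 g ÷ 1.17 g/mL = 86,970 mL.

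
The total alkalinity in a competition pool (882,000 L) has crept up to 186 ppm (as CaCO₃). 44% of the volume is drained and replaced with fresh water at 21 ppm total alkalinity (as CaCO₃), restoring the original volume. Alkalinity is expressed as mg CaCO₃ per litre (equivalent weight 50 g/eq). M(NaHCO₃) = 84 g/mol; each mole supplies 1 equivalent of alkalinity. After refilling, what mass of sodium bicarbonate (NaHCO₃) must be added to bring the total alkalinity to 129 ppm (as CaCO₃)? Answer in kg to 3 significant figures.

23.1 kg

After draining 44% and refilling: 186 × 0.56 + 21 × 0.44 = 113.4 ppm.
Deficit to target: 129 − 113.4 = 15.6 mg/L.
As CaCO₃: 15.6 mg/L × 882,000 L = 13,760 g; ÷ 50 g/eq ÷ 1 = 275.2 mol NaHCO₃.
Mass: 275.2 × 84 = 23,120 g.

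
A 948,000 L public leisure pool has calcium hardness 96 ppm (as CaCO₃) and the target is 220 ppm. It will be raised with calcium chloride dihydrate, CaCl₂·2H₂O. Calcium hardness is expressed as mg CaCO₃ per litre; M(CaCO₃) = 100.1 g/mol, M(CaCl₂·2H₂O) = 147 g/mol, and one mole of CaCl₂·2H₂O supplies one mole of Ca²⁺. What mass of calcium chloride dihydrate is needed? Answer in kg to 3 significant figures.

173 kg

Hardness to add: (220 − 96) = 124 mg/L as CaCO₃ × 948,000 L = 117,600 g as CaCO₃.
Moles of Ca²⁺ (1 mol Ca²⁺ ≡ 1 mol CaCO₃): 117,600 / 100.1 g/mol = 1174 mol.
Mass of CaCl₂·2H₂O: 1174 × 147 = 172,600 g.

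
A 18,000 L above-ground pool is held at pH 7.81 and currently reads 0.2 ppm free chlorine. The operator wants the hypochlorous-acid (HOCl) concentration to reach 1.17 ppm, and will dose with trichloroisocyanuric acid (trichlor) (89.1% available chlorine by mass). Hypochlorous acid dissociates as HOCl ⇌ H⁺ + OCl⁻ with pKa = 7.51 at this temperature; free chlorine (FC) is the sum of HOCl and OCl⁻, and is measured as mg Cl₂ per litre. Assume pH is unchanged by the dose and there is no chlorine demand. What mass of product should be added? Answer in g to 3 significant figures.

66.8 g

[OCl⁻]/[HOCl] = 10^(pH − pKa) = 10^(7.81 − 7.51) = 1.995; fraction as HOCl = 1/(1 + 1.995) = 0.3339.
Free chlorine required for 1.17 ppm HOCl: 1.17 / 0.3339 = 3.504 ppm.
FC to add: 3.504 − 0.2 = 3.304 mg/L as Cl₂.
Cl₂ equivalent: 3.304 mg/L × 18,000 L = 59.48 g.
Product at 89.1% available Cl: 59.48 / 0.891 = 66.76 g.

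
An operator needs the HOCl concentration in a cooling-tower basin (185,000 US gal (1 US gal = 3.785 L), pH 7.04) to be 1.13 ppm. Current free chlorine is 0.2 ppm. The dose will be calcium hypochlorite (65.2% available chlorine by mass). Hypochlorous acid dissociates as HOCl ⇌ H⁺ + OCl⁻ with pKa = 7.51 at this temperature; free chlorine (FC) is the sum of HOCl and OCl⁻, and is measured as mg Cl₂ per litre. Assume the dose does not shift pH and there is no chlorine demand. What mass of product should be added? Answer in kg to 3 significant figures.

Volume: 185,000 US gal × 3.785 L/gal = 700,225 L.
[OCl⁻]/[HOCl] = 10^(pH − pKa) = 10^(7.04 − 7.51) = 0.3388; fraction as HOCl = 1/(1 + 0.3388) = 0.7469.
Free chlorine required for 1.13 ppm HOCl: 1.13 / 0.7469 = 1.513 ppm.
FC to add: 1.513 − 0.2 = 1.313 mg/L as Cl₂.
Cl₂ equivalent: 1.313 mg/L × 700,225 L = 919.3 g.
Product at 65.2% available Cl: 919.3 / 0.652 = 1410 g.

1.41 kg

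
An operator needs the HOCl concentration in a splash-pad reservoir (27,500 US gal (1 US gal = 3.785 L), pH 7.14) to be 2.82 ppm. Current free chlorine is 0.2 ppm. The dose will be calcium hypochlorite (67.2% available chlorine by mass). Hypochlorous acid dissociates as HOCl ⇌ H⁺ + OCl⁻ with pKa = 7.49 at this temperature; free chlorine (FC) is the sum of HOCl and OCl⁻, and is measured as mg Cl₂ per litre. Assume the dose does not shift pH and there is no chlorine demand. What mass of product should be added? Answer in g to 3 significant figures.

601 g

Volume: 27,500 US gal × 3.785 L/gal = 104,088 L.
[OCl⁻]/[HOCl] = 10^(pH − pKa) = 10^(7.14 − 7.49) = 0.4467; fraction as HOCl = 1/(1 + 0.4467) = 0.6912.
Free chlorine required for 2.82 ppm HOCl: 2.82 / 0.6912 = 4.08 ppm.
FC to add: 4.08 − 0.2 = 3.88 mg/L as Cl₂.
Cl₂ equivalent: 3.88 mg/L × 104,088 L = 403.8 g.
Product at 67.2% available Cl: 403.8 / 0.672 = 600.9 g.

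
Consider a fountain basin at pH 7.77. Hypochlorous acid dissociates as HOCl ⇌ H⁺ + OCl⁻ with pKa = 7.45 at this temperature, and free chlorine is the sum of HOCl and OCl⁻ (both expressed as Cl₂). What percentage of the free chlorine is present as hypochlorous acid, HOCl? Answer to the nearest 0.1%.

[OCl⁻]/[HOCl] = 10^(pH − pKa) = 10^(7.77 − 7.45) = 10^0.32 = 2.089.
Fraction as HOCl = 1 / (1 + 2.089) = 0.3237.

32.4%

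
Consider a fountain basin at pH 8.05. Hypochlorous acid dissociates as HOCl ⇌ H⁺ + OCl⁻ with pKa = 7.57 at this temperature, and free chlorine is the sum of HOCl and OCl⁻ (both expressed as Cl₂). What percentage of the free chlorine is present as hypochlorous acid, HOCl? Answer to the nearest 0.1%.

[OCl⁻]/[HOCl] = 10^(pH − pKa) = 10^(8.05 − 7.57) = 10^0.48 = 3.02.
Fraction as HOCl = 1 / (1 + 3.02) = 0.2488.

24.9%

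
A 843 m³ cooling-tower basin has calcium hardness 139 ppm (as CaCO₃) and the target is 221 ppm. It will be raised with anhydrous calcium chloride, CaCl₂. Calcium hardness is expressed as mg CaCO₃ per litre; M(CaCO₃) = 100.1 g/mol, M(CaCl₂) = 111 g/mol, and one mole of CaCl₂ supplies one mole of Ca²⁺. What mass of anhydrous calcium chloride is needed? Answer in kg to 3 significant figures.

76.7 kg

Volume: 843 m³ = 843,000 L.
Hardness to add: (221 − 139) = 82 mg/L as CaCO₃ × 843,000 L = 69,130 g as CaCO₃.
Moles of Ca²⁺ (1 mol Ca²⁺ ≡ 1 mol CaCO₃): 69,130 / 100.1 g/mol = 690.6 mol.
Mass of CaCl₂: 690.6 × 111 = 76,650 g.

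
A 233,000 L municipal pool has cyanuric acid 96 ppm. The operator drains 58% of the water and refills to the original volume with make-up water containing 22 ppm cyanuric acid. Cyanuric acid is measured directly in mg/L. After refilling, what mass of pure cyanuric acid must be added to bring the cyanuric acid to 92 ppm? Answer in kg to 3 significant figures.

After draining 58% and refilling: 96 × 0.42 + 22 × 0.58 = 53.08 ppm.
Deficit to target: 92 − 53.08 = 38.92 mg/L.
Mass: 38.92 mg/L × 233,000 L = 9068 g cyanuric acid.

9.07 kg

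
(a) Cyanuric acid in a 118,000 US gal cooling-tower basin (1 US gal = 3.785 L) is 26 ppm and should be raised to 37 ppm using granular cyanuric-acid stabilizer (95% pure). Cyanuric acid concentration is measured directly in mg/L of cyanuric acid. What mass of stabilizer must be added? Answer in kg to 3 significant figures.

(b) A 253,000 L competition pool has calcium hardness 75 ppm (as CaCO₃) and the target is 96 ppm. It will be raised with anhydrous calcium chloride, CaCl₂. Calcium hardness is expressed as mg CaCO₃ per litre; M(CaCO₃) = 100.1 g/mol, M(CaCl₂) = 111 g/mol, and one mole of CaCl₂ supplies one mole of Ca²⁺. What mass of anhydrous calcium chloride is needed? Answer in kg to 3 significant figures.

(a) 5.17 kg; (b) 5.89 kg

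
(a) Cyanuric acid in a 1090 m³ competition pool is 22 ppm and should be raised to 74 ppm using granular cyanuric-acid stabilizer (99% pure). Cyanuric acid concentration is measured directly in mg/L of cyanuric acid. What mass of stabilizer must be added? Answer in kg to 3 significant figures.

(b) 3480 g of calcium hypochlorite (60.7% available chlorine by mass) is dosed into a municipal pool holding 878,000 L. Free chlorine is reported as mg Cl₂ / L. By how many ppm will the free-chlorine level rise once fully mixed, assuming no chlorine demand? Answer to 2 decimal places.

(a) Volume: 1090 m³ = 1,090,000 L.
(a) CYA to add: (74 − 22) = 52 mg/L × 1,090,000 L = 56,680 g cyanuric acid.
(a) At 99% purity: 56,680 / 0.99 = 57,250 g product.

(b) Available chlorine delivered: 3480 g × 0.607 = 2112 g as Cl₂.
(b) Concentration rise: 2112 g / 878,000 L = 2.406 mg/L = 2.41 ppm.

(a) 57.3 kg; (b) 2.41 ppm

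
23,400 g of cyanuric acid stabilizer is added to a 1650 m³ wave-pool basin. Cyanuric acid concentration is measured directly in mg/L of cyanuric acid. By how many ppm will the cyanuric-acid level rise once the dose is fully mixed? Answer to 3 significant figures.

14.2 ppm

Volume: 1650 m³ = 1,650,000 L.
Rise: 23,400 g / 1,650,000 L × 1000 = 14.18 mg/L.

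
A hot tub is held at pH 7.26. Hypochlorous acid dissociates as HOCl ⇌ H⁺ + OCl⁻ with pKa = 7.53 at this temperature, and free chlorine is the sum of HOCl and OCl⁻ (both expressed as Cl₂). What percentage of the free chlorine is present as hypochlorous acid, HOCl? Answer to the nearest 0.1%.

[OCl⁻]/[HOCl] = 10^(pH − pKa) = 10^(7.26 − 7.53) = 10^-0.27 = 0.537.
Fraction as HOCl = 1 / (1 + 0.537) = 0.6506.

65.1%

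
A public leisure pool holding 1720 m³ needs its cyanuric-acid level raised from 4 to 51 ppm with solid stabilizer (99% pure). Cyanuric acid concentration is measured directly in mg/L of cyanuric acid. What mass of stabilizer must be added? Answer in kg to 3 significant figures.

Volume: 1720 m³ = 1,720,000 L.
CYA to add: (51 − 4) = 47 mg/L × 1,720,000 L = 80,840 g cyanuric acid.
At 99% purity: 80,840 / 0.99 = 81,660 g product.

81.7 kg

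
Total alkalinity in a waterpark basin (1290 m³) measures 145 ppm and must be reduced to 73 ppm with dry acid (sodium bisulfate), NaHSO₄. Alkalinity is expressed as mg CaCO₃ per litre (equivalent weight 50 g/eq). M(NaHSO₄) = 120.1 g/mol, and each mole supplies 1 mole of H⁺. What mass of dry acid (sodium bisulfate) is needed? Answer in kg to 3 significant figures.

223 kg

Volume: 1290 m³ = 1,290,000 L.
Alkalinity to neutralize: (145 − 73) = 72 mg/L as CaCO₃ × 1,290,000 L = 92,880 g as CaCO₃.
Equivalents of H⁺ required: 92,880 ÷ 50 g/eq = 1858 eq = 1858 mol NaHSO₄.
Mass of NaHSO₄: 1858 × 120.1 = 223,100 g.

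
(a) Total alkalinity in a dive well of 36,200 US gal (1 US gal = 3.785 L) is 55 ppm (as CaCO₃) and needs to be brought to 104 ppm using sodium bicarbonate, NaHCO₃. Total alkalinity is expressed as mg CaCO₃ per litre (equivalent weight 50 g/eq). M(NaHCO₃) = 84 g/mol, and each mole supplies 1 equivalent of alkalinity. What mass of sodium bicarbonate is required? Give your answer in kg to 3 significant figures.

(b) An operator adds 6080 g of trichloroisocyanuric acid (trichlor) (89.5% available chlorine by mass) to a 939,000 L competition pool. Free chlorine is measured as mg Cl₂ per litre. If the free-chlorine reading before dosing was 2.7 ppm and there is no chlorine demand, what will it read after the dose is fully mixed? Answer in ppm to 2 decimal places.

(a) Volume: 36,200 US gal × 3.785 L/gal = 137,017 L.
(a) Alkalinity to add: (104 − 55) = 49 mg/L as CaCO₃ × 137,017 L = 6714 g as CaCO₃.
(a) Equivalents: 6714 g ÷ 50 g/eq = 134.3 eq.
(a) NaHCO₃ supplies 1 eq per mole → 134.3 mol.
(a) Mass: 134.3 mol × 84 g/mol = 11,280 g.

(b) Available chlorine delivered: 6080 g × 0.895 = 5442 g as Cl₂.
(b) Concentration rise: 5442 g / 939,000 L = 5.795 mg/L = 5.80 ppm.
(b) Final FC: 2.7 + 5.80 = 8.50 ppm.

(a) 11.3 kg; (b) 8.50 ppm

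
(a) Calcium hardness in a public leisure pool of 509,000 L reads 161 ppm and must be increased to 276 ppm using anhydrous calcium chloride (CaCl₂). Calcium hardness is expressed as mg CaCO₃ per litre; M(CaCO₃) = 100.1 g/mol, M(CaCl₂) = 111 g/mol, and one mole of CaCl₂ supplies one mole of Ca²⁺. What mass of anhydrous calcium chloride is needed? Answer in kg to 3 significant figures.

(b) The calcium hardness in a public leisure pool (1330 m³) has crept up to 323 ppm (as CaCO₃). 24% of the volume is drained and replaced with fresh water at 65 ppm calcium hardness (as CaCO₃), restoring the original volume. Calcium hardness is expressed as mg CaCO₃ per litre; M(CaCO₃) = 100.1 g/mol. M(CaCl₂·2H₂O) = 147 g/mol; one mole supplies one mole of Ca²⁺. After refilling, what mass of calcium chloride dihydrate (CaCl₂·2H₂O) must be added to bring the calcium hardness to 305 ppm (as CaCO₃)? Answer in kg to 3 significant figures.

(a) Hardness to add: (276 − 161) = 115 mg/L as CaCO₃ × 509,000 L = 58,540 g as CaCO₃.
(a) Moles of Ca²⁺ (1 mol Ca²⁺ ≡ 1 mol CaCO₃): 58,540 / 100.1 g/mol = 584.8 mol.
(a) Mass of CaCl₂: 584.8 × 111 = 64,910 g.

(b) Volume: 1330 m³ = 1,330,000 L.
(b) After draining 24% and refilling: 323 × 0.76 + 65 × 0.24 = 261.08 ppm.
(b) Deficit to target: 305 − 261.08 = 43.92 mg/L.
(b) As CaCO₃: 43.92 mg/L × 1,330,000 L = 58,410 g; ÷ 100.1 = 583.6 mol Ca²⁺.
(b) Mass: 583.6 × 147 = 85,780 g.

(a) 64.9 kg; (b) 85.8 kg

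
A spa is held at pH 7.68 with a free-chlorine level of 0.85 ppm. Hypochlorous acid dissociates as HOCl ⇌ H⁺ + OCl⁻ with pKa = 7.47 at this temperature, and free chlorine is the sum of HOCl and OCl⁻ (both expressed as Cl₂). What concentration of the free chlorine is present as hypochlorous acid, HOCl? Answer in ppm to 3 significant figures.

0.324 ppm

[OCl⁻]/[HOCl] = 10^(pH − pKa) = 10^(7.68 − 7.47) = 10^0.21 = 1.622.
Fraction as HOCl = 1 / (1 + 1.622) = 0.3814.
HOCl = 0.3814 × 0.85 ppm = 0.3242 ppm.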